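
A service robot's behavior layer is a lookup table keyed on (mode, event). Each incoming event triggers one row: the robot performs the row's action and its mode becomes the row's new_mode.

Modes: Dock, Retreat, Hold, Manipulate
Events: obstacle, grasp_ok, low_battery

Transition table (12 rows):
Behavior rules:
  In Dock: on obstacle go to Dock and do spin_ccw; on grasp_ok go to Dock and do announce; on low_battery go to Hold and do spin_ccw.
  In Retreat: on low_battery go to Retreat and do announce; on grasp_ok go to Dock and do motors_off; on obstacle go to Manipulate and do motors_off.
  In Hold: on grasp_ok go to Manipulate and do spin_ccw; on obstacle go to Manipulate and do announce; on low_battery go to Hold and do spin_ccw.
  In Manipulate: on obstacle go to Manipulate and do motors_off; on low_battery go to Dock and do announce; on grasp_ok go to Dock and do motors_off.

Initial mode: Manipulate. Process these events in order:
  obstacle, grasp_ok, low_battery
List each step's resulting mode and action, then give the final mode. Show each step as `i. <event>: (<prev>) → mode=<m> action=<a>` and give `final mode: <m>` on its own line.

1. obstacle: (Manipulate) → mode=Manipulate action=motors_off
2. grasp_ok: (Manipulate) → mode=Dock action=motors_off
3. low_battery: (Dock) → mode=Hold action=spin_ccw

final mode: Hold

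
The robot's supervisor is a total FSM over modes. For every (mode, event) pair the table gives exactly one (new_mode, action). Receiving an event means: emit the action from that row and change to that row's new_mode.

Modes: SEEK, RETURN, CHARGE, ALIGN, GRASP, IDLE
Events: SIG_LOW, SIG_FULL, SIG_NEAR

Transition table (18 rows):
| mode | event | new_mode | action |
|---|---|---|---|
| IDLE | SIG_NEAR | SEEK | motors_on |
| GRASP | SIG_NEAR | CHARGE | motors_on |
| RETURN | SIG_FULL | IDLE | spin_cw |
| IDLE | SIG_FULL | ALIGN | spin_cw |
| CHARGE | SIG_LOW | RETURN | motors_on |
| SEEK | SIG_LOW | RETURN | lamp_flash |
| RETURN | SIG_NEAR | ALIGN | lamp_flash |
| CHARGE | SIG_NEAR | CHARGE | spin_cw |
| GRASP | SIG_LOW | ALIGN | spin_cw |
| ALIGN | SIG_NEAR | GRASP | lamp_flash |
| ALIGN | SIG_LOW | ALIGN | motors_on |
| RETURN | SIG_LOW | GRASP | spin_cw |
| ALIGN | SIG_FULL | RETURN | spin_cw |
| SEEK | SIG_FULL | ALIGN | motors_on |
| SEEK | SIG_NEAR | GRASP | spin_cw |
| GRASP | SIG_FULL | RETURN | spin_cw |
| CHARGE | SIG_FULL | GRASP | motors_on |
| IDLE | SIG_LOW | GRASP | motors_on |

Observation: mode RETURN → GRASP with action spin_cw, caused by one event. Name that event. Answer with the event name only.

SIG_LOW

try SIG_LOW: (RETURN, SIG_LOW) → (GRASP, spin_cw)  ← matches
try SIG_FULL: (RETURN, SIG_FULL) → (IDLE, spin_cw)
try SIG_NEAR: (RETURN, SIG_NEAR) → (ALIGN, lamp_flash)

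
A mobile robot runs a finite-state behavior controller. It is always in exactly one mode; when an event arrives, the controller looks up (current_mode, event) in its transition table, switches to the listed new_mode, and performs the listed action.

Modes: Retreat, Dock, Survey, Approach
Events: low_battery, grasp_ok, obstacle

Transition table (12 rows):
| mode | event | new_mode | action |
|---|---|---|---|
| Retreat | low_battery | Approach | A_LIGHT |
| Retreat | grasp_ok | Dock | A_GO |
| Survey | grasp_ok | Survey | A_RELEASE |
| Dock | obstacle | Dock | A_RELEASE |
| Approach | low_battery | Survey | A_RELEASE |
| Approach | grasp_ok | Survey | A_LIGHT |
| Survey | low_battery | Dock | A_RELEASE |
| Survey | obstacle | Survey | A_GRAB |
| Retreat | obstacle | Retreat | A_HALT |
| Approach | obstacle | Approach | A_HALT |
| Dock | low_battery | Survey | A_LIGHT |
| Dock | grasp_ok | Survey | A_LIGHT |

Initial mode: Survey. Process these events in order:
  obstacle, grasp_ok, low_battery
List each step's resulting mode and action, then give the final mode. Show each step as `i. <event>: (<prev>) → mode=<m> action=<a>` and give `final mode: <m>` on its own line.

1. obstacle: (Survey) → mode=Survey action=A_GRAB
2. grasp_ok: (Survey) → mode=Survey action=A_RELEASE
3. low_battery: (Survey) → mode=Dock action=A_RELEASE

final mode: Dock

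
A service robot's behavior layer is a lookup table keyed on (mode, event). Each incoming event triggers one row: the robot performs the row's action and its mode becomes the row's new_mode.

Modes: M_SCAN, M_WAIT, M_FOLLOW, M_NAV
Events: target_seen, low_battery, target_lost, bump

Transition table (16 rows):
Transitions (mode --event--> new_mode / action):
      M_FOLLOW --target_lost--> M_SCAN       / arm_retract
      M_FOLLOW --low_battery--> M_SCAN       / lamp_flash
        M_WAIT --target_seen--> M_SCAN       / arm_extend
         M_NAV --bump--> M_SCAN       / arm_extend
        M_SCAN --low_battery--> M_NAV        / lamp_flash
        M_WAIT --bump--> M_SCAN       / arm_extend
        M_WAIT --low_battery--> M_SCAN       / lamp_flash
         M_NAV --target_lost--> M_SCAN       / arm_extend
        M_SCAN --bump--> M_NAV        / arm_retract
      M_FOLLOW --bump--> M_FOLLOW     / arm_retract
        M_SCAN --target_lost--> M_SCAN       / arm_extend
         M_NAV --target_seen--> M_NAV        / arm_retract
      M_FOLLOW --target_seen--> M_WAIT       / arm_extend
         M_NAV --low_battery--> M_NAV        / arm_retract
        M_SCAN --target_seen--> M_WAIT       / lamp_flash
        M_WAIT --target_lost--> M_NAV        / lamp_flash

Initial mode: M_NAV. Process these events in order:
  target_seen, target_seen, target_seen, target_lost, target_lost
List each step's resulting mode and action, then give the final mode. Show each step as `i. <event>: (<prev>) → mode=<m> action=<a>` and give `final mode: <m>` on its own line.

1. target_seen: (M_NAV) → mode=M_NAV action=arm_retract
2. target_seen: (M_NAV) → mode=M_NAV action=arm_retract
3. target_seen: (M_NAV) → mode=M_NAV action=arm_retract
4. target_lost: (M_NAV) → mode=M_SCAN action=arm_extend
5. target_lost: (M_SCAN) → mode=M_SCAN action=arm_extend

final mode: M_SCAN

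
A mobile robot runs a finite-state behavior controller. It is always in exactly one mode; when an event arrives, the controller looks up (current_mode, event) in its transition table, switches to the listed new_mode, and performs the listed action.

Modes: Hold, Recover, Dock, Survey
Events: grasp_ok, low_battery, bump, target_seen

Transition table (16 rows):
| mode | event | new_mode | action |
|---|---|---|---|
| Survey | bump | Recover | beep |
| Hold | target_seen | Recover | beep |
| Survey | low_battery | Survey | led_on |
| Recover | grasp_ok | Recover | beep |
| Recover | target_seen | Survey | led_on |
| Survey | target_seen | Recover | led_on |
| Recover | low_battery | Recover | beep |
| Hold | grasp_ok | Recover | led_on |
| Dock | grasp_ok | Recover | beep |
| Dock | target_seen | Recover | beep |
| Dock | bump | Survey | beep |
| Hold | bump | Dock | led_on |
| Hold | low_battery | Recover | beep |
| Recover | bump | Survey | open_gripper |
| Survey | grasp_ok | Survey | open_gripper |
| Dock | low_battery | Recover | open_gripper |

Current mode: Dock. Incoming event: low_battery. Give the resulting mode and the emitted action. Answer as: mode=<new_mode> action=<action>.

mode=Recover action=open_gripper

current mode = Dock; filter table to that mode:
  (Dock, grasp_ok) → (Recover, beep)
  (Dock, target_seen) → (Recover, beep)
  (Dock, bump) → (Survey, beep)
  (Dock, low_battery) → (Recover, open_gripper)  ← event matches
event = low_battery selects (Recover, open_gripper)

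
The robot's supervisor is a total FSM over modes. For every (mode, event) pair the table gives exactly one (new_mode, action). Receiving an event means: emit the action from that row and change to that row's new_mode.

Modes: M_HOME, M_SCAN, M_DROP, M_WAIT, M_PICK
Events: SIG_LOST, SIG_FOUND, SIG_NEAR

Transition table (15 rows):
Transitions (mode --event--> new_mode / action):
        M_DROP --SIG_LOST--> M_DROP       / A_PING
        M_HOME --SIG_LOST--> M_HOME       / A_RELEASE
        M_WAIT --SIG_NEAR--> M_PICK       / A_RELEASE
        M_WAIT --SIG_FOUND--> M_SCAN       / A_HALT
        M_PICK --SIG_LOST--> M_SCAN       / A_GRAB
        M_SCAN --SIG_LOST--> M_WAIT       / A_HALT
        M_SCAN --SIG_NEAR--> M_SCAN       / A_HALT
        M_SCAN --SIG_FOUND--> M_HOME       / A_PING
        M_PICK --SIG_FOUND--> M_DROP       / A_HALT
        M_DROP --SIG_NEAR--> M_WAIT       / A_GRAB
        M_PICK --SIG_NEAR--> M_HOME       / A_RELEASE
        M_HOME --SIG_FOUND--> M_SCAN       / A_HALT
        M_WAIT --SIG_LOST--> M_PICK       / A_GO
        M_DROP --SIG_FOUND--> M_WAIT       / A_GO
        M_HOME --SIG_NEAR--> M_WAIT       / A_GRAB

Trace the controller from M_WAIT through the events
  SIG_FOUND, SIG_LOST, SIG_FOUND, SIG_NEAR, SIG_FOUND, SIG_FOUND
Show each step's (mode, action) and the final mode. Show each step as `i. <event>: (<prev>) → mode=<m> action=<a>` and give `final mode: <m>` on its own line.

1. SIG_FOUND: (M_WAIT) → mode=M_SCAN action=A_HALT
2. SIG_LOST: (M_SCAN) → mode=M_WAIT action=A_HALT
3. SIG_FOUND: (M_WAIT) → mode=M_SCAN action=A_HALT
4. SIG_NEAR: (M_SCAN) → mode=M_SCAN action=A_HALT
5. SIG_FOUND: (M_SCAN) → mode=M_HOME action=A_PING
6. SIG_FOUND: (M_HOME) → mode=M_SCAN action=A_HALT

final mode: M_SCAN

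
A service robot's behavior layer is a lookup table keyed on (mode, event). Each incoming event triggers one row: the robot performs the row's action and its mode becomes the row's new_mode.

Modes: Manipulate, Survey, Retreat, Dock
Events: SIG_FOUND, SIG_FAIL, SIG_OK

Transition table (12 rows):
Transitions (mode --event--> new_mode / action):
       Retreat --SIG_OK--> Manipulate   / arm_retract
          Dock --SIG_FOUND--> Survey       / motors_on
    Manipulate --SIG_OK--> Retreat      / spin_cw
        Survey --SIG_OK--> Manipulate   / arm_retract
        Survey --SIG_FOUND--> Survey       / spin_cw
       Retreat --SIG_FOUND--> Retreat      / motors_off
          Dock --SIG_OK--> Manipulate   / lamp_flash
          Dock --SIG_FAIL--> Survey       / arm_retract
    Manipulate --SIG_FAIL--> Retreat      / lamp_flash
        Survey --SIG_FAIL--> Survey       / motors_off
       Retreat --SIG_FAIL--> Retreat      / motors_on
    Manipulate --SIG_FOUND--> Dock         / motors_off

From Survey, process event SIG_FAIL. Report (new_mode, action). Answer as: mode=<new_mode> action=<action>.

current mode = Survey; filter table to that mode:
  (Survey, SIG_OK) → (Manipulate, arm_retract)
  (Survey, SIG_FOUND) → (Survey, spin_cw)
  (Survey, SIG_FAIL) → (Survey, motors_off)  ← event matches
event = SIG_FAIL selects (Survey, motors_off)

mode=Survey action=motors_off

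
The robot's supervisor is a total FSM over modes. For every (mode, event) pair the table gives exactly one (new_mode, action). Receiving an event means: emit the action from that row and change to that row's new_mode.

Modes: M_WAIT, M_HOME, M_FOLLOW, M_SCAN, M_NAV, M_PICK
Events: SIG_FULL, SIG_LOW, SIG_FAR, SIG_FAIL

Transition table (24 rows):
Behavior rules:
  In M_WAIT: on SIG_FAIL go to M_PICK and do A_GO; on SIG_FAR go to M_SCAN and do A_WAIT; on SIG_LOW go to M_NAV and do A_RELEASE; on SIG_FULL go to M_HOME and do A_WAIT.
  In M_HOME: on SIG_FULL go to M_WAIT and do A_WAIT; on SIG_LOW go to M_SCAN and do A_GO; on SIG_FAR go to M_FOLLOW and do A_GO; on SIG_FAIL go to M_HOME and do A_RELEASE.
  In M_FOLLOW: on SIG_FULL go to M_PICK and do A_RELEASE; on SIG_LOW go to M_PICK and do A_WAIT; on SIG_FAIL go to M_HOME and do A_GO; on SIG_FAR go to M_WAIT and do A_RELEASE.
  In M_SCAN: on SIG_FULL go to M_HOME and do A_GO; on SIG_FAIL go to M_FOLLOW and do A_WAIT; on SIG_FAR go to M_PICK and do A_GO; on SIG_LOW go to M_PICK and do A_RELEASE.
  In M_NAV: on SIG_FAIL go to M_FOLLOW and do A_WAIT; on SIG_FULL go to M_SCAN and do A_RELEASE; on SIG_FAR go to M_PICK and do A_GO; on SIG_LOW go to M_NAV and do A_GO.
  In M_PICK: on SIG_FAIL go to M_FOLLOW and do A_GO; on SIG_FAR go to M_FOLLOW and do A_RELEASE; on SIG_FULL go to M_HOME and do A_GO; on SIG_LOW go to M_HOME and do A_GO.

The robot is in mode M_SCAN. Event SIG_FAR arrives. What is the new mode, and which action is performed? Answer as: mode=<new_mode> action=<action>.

current mode = M_SCAN; filter table to that mode:
  (M_SCAN, SIG_FULL) → (M_HOME, A_GO)
  (M_SCAN, SIG_FAIL) → (M_FOLLOW, A_WAIT)
  (M_SCAN, SIG_FAR) → (M_PICK, A_GO)  ← event matches
  (M_SCAN, SIG_LOW) → (M_PICK, A_RELEASE)
event = SIG_FAR selects (M_PICK, A_GO)

mode=M_PICK action=A_GO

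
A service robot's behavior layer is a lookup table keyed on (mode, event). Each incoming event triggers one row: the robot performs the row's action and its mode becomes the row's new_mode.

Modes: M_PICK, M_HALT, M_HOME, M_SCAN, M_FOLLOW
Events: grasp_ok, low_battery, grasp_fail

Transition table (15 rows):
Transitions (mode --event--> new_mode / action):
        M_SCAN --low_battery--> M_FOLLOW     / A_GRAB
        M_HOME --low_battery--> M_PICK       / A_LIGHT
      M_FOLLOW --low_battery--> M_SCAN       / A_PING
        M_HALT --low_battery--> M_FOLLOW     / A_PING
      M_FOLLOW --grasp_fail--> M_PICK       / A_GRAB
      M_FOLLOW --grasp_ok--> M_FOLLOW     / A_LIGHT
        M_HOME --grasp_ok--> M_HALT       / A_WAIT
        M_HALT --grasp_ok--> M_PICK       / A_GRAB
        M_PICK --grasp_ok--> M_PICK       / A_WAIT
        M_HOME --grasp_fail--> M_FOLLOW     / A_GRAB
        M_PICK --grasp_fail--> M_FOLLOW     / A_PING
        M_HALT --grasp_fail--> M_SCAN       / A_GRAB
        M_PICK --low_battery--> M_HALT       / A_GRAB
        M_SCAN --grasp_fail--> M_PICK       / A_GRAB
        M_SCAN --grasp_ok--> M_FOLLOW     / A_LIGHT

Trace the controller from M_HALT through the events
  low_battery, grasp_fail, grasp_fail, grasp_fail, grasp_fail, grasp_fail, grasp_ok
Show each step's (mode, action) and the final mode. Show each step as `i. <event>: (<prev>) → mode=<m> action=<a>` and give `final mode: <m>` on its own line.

final mode: M_PICK

1. low_battery: (M_HALT) → mode=M_FOLLOW action=A_PING
2. grasp_fail: (M_FOLLOW) → mode=M_PICK action=A_GRAB
3. grasp_fail: (M_PICK) → mode=M_FOLLOW action=A_PING
4. grasp_fail: (M_FOLLOW) → mode=M_PICK action=A_GRAB
5. grasp_fail: (M_PICK) → mode=M_FOLLOW action=A_PING
6. grasp_fail: (M_FOLLOW) → mode=M_PICK action=A_GRAB
7. grasp_ok: (M_PICK) → mode=M_PICK action=A_WAIT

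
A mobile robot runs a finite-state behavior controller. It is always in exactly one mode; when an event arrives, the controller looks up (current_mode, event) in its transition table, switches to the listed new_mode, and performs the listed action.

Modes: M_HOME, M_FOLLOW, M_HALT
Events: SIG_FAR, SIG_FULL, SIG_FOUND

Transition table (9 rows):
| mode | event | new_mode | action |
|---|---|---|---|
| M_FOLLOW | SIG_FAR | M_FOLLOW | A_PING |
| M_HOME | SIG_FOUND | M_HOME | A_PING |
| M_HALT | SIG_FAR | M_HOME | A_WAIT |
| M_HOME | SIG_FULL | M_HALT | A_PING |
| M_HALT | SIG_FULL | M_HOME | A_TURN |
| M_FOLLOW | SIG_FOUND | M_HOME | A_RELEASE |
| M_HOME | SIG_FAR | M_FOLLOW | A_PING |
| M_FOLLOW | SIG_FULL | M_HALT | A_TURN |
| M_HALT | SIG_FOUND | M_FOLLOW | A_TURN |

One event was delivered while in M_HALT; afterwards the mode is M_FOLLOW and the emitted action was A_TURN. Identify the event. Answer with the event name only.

try SIG_FAR: (M_HALT, SIG_FAR) → (M_HOME, A_WAIT)
try SIG_FULL: (M_HALT, SIG_FULL) → (M_HOME, A_TURN)
try SIG_FOUND: (M_HALT, SIG_FOUND) → (M_FOLLOW, A_TURN)  ← matches

SIG_FOUND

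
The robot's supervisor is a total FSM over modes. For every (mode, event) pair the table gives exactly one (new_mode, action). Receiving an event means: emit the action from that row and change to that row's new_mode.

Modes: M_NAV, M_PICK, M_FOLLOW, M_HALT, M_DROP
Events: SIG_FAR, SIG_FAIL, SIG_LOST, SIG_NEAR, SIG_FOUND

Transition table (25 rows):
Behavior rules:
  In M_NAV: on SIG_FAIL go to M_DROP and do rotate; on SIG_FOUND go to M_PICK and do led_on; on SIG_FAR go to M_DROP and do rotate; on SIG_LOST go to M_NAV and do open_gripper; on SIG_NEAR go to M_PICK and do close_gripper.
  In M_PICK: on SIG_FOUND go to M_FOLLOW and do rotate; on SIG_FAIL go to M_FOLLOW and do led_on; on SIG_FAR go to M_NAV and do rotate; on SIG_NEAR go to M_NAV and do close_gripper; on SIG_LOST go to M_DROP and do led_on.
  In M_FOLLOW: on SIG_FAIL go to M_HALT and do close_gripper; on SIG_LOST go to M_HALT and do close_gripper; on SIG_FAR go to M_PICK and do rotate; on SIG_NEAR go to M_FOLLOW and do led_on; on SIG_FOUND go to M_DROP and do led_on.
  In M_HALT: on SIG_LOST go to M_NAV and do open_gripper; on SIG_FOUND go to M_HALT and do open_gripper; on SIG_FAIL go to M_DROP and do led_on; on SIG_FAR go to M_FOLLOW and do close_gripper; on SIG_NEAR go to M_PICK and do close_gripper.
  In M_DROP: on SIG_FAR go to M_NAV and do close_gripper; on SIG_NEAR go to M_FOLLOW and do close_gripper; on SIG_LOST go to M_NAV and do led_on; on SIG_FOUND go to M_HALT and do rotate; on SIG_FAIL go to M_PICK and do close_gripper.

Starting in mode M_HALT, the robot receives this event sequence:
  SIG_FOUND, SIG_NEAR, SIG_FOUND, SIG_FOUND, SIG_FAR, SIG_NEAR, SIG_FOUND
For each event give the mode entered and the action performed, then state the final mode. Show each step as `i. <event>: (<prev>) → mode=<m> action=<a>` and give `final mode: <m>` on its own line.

1. SIG_FOUND: (M_HALT) → mode=M_HALT action=open_gripper
2. SIG_NEAR: (M_HALT) → mode=M_PICK action=close_gripper
3. SIG_FOUND: (M_PICK) → mode=M_FOLLOW action=rotate
4. SIG_FOUND: (M_FOLLOW) → mode=M_DROP action=led_on
5. SIG_FAR: (M_DROP) → mode=M_NAV action=close_gripper
6. SIG_NEAR: (M_NAV) → mode=M_PICK action=close_gripper
7. SIG_FOUND: (M_PICK) → mode=M_FOLLOW action=rotate

final mode: M_FOLLOW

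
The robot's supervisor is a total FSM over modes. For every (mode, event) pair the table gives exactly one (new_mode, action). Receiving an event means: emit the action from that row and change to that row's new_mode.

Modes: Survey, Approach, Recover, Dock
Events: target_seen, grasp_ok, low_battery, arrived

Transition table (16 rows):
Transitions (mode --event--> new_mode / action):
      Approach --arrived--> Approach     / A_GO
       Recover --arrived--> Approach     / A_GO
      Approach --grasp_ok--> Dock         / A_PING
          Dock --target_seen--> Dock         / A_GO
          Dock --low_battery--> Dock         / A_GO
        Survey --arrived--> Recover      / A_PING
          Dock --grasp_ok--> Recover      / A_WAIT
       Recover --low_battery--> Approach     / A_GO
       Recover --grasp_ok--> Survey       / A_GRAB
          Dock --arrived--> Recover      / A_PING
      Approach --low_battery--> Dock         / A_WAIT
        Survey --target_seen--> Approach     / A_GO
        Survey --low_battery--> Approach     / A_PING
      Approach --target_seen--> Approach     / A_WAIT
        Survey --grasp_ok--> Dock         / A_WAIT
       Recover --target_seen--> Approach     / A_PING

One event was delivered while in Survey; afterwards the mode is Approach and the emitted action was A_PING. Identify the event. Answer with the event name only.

low_battery

try target_seen: (Survey, target_seen) → (Approach, A_GO)
try grasp_ok: (Survey, grasp_ok) → (Dock, A_WAIT)
try low_battery: (Survey, low_battery) → (Approach, A_PING)  ← matches
try arrived: (Survey, arrived) → (Recover, A_PING)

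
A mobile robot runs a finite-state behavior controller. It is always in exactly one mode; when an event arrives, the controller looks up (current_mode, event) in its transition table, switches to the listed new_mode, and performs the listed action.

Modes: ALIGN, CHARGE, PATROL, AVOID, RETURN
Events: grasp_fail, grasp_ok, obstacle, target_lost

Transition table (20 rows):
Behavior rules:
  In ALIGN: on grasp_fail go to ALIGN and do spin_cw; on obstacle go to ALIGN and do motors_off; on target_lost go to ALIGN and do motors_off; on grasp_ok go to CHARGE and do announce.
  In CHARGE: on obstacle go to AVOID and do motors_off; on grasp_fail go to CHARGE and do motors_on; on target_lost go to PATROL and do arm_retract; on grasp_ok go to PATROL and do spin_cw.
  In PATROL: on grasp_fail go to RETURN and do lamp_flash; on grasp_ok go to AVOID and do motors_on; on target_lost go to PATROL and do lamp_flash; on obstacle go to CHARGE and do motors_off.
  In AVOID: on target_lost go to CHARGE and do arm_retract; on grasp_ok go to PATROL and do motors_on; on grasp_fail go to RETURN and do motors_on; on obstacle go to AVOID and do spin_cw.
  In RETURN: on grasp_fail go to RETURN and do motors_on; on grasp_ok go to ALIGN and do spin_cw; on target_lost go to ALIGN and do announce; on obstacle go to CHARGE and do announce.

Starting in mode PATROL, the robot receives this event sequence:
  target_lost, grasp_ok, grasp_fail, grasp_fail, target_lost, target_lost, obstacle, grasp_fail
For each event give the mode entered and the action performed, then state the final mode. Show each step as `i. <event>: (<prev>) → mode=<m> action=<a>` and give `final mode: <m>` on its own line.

final mode: ALIGN

1. target_lost: (PATROL) → mode=PATROL action=lamp_flash
2. grasp_ok: (PATROL) → mode=AVOID action=motors_on
3. grasp_fail: (AVOID) → mode=RETURN action=motors_on
4. grasp_fail: (RETURN) → mode=RETURN action=motors_on
5. target_lost: (RETURN) → mode=ALIGN action=announce
6. target_lost: (ALIGN) → mode=ALIGN action=motors_off
7. obstacle: (ALIGN) → mode=ALIGN action=motors_off
8. grasp_fail: (ALIGN) → mode=ALIGN action=spin_cw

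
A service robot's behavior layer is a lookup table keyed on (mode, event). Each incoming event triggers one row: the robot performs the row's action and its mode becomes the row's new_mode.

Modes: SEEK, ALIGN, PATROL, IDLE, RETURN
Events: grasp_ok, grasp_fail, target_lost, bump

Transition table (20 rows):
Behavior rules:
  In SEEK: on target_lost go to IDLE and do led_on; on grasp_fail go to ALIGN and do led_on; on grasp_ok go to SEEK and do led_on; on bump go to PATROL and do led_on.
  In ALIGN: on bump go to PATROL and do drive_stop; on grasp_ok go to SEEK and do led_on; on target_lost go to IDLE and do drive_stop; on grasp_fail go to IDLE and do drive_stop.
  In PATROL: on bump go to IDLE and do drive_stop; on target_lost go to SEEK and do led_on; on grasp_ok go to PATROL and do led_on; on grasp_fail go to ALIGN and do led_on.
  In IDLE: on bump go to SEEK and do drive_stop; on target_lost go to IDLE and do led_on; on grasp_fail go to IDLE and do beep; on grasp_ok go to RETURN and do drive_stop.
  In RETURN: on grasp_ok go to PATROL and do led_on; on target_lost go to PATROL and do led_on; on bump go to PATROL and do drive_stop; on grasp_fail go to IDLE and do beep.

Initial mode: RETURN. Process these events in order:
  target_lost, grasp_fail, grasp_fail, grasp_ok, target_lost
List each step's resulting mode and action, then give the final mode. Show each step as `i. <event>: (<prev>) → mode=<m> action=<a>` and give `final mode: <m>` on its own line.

final mode: PATROL

1. target_lost: (RETURN) → mode=PATROL action=led_on
2. grasp_fail: (PATROL) → mode=ALIGN action=led_on
3. grasp_fail: (ALIGN) → mode=IDLE action=drive_stop
4. grasp_ok: (IDLE) → mode=RETURN action=drive_stop
5. target_lost: (RETURN) → mode=PATROL action=led_on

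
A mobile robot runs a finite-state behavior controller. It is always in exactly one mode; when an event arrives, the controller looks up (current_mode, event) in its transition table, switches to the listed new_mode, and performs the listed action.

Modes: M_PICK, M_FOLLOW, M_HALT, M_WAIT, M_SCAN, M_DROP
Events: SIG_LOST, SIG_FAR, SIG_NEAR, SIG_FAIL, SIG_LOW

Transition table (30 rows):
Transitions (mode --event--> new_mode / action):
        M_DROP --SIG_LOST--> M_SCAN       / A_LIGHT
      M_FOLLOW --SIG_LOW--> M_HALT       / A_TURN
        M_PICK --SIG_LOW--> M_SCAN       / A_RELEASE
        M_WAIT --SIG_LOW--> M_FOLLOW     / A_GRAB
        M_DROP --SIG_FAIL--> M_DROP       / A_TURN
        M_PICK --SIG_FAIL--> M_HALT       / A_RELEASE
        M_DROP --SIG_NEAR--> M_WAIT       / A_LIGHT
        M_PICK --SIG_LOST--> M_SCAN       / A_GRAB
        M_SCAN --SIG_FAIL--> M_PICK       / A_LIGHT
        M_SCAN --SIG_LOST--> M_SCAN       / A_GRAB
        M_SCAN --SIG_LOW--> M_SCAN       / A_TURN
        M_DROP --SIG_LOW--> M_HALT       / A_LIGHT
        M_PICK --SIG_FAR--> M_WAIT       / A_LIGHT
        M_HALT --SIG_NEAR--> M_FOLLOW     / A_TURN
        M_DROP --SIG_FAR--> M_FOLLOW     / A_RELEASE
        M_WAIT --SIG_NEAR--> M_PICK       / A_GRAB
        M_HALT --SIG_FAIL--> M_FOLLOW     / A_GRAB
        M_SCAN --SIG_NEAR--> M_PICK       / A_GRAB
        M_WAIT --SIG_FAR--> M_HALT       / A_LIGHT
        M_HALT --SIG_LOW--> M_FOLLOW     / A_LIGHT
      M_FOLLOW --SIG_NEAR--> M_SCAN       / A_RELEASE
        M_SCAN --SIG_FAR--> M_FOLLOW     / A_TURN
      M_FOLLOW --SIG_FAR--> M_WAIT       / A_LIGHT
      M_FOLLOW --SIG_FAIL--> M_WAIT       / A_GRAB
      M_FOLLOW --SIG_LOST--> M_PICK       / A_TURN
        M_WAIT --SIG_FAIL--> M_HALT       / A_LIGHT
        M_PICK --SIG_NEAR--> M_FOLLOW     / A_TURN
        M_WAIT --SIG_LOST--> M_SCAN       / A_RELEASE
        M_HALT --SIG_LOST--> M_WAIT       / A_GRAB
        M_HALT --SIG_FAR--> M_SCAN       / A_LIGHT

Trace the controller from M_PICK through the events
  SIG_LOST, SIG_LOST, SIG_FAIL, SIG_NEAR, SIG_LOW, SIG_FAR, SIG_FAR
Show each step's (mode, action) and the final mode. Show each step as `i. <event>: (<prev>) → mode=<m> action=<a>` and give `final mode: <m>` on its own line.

final mode: M_FOLLOW

1. SIG_LOST: (M_PICK) → mode=M_SCAN action=A_GRAB
2. SIG_LOST: (M_SCAN) → mode=M_SCAN action=A_GRAB
3. SIG_FAIL: (M_SCAN) → mode=M_PICK action=A_LIGHT
4. SIG_NEAR: (M_PICK) → mode=M_FOLLOW action=A_TURN
5. SIG_LOW: (M_FOLLOW) → mode=M_HALT action=A_TURN
6. SIG_FAR: (M_HALT) → mode=M_SCAN action=A_LIGHT
7. SIG_FAR: (M_SCAN) → mode=M_FOLLOW action=A_TURN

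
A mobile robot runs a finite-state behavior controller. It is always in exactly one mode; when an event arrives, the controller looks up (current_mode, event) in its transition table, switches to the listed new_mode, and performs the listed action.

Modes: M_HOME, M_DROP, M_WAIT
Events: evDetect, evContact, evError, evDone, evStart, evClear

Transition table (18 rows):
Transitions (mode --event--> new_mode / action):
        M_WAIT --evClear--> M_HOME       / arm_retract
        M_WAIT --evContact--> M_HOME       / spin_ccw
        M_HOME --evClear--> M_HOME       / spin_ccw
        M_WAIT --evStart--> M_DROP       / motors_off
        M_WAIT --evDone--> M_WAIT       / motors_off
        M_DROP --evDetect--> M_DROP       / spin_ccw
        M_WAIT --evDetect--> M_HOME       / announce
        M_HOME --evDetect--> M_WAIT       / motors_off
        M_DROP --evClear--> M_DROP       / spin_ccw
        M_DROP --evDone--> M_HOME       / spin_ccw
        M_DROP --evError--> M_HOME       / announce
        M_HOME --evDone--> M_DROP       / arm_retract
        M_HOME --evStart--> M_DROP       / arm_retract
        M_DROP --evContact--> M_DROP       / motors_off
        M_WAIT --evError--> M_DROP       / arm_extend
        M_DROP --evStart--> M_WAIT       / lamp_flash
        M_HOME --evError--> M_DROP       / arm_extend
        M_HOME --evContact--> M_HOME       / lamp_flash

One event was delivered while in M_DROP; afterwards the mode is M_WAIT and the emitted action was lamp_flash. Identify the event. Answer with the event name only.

try evDetect: (M_DROP, evDetect) → (M_DROP, spin_ccw)
try evContact: (M_DROP, evContact) → (M_DROP, motors_off)
try evError: (M_DROP, evError) → (M_HOME, announce)
try evDone: (M_DROP, evDone) → (M_HOME, spin_ccw)
try evStart: (M_DROP, evStart) → (M_WAIT, lamp_flash)  ← matches
try evClear: (M_DROP, evClear) → (M_DROP, spin_ccw)

evStart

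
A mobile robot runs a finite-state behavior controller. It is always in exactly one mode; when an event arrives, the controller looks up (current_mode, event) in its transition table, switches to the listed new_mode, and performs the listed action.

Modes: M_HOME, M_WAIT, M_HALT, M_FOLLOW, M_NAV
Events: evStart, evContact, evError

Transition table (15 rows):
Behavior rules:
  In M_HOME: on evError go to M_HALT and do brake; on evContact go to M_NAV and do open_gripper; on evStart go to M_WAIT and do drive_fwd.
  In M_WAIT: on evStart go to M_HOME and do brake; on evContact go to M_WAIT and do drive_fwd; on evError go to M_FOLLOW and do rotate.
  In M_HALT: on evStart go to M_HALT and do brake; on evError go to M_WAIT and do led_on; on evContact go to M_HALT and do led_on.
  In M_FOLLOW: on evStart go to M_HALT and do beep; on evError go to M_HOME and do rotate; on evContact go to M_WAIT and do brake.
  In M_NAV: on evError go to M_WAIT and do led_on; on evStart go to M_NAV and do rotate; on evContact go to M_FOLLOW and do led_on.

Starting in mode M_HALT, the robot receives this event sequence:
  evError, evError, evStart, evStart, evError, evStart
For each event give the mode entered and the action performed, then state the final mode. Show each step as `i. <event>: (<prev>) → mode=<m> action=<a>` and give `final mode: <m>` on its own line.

final mode: M_HOME

1. evError: (M_HALT) → mode=M_WAIT action=led_on
2. evError: (M_WAIT) → mode=M_FOLLOW action=rotate
3. evStart: (M_FOLLOW) → mode=M_HALT action=beep
4. evStart: (M_HALT) → mode=M_HALT action=brake
5. evError: (M_HALT) → mode=M_WAIT action=led_on
6. evStart: (M_WAIT) → mode=M_HOME action=brake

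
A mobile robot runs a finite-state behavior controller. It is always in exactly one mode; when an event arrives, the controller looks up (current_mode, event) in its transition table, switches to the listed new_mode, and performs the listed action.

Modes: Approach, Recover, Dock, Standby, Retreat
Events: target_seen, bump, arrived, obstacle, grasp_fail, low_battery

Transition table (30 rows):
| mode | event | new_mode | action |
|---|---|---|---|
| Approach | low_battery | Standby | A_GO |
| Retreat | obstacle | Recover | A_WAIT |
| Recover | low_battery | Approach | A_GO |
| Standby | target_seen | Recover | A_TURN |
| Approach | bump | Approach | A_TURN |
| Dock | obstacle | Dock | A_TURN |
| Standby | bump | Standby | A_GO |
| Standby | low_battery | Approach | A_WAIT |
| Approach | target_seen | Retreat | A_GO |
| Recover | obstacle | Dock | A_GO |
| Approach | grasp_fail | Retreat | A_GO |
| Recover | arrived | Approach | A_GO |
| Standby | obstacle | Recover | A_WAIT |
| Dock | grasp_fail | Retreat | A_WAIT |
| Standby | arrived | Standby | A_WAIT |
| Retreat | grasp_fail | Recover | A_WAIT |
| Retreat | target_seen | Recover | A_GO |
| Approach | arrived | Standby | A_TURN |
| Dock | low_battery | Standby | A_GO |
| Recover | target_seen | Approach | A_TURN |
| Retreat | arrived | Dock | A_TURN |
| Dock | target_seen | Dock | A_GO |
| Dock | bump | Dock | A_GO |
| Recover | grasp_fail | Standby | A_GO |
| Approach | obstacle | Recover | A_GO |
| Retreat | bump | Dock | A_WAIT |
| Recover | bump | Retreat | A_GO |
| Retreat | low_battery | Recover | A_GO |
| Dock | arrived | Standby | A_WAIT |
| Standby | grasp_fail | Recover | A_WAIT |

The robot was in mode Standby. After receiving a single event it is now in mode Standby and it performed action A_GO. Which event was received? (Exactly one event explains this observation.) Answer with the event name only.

try target_seen: (Standby, target_seen) → (Recover, A_TURN)
try bump: (Standby, bump) → (Standby, A_GO)  ← matches
try arrived: (Standby, arrived) → (Standby, A_WAIT)
try obstacle: (Standby, obstacle) → (Recover, A_WAIT)
try grasp_fail: (Standby, grasp_fail) → (Recover, A_WAIT)
try low_battery: (Standby, low_battery) → (Approach, A_WAIT)

bump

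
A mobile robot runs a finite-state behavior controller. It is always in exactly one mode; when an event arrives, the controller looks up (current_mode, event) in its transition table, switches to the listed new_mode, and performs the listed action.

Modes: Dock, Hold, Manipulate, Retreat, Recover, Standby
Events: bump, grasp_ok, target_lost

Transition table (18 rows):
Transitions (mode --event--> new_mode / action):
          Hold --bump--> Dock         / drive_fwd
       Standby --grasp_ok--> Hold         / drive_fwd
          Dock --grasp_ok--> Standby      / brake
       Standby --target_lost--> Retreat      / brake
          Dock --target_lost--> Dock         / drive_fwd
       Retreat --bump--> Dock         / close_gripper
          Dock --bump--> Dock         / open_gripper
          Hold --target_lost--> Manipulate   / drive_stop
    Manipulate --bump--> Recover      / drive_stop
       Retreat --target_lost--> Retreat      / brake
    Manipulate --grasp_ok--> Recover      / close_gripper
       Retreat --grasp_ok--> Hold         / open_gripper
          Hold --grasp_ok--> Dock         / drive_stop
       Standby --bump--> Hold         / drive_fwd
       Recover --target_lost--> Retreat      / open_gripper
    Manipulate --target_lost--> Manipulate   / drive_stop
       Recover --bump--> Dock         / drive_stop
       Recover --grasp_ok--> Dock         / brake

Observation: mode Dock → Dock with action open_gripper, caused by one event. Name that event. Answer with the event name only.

bump

try bump: (Dock, bump) → (Dock, open_gripper)  ← matches
try grasp_ok: (Dock, grasp_ok) → (Standby, brake)
try target_lost: (Dock, target_lost) → (Dock, drive_fwd)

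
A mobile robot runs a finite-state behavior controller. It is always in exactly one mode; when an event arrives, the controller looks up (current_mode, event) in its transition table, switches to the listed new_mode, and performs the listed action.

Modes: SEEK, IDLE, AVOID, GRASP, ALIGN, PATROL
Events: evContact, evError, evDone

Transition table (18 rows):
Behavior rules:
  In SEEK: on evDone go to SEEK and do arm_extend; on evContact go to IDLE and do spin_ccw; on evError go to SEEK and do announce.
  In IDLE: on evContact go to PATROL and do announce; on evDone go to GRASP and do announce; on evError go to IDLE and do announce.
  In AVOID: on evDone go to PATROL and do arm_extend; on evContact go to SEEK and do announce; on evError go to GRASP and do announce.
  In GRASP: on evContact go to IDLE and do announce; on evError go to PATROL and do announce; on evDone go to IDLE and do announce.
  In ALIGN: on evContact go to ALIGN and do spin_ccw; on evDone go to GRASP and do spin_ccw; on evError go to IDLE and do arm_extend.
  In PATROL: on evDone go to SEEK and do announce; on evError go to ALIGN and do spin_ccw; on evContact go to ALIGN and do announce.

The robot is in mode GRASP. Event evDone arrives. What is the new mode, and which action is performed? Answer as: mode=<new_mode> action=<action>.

current mode = GRASP; filter table to that mode:
  (GRASP, evContact) → (IDLE, announce)
  (GRASP, evError) → (PATROL, announce)
  (GRASP, evDone) → (IDLE, announce)  ← event matches
event = evDone selects (IDLE, announce)

mode=IDLE action=announce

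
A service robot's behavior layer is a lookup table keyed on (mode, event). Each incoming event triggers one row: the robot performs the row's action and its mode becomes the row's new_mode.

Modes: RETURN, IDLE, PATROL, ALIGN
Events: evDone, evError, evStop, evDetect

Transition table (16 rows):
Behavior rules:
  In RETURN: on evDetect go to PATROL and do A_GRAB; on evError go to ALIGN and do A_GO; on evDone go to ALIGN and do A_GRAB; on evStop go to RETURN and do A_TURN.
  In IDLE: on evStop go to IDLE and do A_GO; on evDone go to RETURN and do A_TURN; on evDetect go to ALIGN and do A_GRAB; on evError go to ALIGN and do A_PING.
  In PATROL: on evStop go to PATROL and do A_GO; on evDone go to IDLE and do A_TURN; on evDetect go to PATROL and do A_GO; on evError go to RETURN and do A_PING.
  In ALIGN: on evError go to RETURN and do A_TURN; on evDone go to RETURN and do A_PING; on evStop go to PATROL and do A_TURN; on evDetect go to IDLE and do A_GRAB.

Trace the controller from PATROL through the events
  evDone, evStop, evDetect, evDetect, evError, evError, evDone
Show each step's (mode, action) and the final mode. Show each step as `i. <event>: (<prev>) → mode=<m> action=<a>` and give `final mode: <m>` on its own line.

final mode: ALIGN

1. evDone: (PATROL) → mode=IDLE action=A_TURN
2. evStop: (IDLE) → mode=IDLE action=A_GO
3. evDetect: (IDLE) → mode=ALIGN action=A_GRAB
4. evDetect: (ALIGN) → mode=IDLE action=A_GRAB
5. evError: (IDLE) → mode=ALIGN action=A_PING
6. evError: (ALIGN) → mode=RETURN action=A_TURN
7. evDone: (RETURN) → mode=ALIGN action=A_GRAB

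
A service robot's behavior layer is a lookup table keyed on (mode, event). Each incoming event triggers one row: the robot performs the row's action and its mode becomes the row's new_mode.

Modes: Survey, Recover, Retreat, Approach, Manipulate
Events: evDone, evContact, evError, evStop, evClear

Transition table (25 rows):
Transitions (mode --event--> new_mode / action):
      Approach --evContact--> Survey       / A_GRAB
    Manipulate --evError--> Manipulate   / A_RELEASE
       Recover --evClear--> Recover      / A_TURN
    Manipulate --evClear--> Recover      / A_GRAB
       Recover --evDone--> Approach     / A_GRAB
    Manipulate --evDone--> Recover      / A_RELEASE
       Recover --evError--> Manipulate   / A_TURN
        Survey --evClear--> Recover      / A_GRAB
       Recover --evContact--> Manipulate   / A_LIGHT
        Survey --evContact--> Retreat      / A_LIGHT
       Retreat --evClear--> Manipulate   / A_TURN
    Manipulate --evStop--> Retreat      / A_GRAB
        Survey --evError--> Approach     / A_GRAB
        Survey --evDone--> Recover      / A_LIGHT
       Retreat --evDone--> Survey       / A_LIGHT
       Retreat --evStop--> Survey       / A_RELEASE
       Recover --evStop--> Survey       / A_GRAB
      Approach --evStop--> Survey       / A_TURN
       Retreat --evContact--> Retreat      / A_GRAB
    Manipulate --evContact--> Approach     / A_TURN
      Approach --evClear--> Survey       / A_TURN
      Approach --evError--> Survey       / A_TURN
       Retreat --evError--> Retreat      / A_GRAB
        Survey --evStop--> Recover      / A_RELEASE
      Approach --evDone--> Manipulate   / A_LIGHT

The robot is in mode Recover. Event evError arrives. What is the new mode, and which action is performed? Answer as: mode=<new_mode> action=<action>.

mode=Manipulate action=A_TURN

current mode = Recover; filter table to that mode:
  (Recover, evClear) → (Recover, A_TURN)
  (Recover, evDone) → (Approach, A_GRAB)
  (Recover, evError) → (Manipulate, A_TURN)  ← event matches
  (Recover, evContact) → (Manipulate, A_LIGHT)
  (Recover, evStop) → (Survey, A_GRAB)
event = evError selects (Manipulate, A_TURN)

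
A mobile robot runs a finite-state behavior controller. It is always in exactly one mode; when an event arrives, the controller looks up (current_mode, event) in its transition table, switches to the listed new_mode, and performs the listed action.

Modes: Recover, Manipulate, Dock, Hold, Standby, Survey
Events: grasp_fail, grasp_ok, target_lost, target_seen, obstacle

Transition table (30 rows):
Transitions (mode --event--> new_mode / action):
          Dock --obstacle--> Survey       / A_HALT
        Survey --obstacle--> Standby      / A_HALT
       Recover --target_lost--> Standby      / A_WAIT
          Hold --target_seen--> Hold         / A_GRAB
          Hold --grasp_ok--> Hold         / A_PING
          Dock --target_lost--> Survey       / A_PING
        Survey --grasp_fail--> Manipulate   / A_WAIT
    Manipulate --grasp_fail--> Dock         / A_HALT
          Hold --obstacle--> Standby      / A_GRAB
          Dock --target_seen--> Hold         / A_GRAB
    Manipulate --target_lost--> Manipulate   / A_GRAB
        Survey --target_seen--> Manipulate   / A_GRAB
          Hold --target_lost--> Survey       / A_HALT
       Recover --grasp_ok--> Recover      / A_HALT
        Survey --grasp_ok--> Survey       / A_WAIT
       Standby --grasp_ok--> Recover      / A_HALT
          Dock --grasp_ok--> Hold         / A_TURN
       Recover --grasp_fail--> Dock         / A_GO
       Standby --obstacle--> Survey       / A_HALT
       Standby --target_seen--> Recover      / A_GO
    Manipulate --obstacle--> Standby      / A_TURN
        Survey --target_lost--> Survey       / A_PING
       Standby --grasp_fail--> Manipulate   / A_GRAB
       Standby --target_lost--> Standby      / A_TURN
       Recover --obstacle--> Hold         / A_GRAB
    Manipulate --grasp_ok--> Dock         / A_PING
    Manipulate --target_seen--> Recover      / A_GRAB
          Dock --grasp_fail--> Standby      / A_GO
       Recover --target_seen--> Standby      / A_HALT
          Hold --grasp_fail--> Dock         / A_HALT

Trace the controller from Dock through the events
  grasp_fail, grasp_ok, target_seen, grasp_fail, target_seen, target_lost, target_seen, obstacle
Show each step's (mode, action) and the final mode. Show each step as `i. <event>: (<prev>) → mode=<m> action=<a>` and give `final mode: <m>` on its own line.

1. grasp_fail: (Dock) → mode=Standby action=A_GO
2. grasp_ok: (Standby) → mode=Recover action=A_HALT
3. target_seen: (Recover) → mode=Standby action=A_HALT
4. grasp_fail: (Standby) → mode=Manipulate action=A_GRAB
5. target_seen: (Manipulate) → mode=Recover action=A_GRAB
6. target_lost: (Recover) → mode=Standby action=A_WAIT
7. target_seen: (Standby) → mode=Recover action=A_GO
8. obstacle: (Recover) → mode=Hold action=A_GRAB

final mode: Hold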